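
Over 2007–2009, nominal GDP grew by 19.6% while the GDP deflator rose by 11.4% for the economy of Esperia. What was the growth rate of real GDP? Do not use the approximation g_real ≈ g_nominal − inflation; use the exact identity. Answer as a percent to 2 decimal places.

7.36%

(1 + g_nom) = (1 + g_real)(1 + π), so g_real = 1.1960 / 1.1140 − 1 = 0.07361.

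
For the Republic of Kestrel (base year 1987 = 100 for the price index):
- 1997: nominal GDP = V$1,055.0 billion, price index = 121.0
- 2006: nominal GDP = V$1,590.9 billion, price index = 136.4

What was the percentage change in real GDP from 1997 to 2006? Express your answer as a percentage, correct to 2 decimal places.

33.77%

Real GDP 1997 = 1055.0 / 1.210 = 871.90.
Real GDP 2006 = 1590.9 / 1.364 = 1166.35.
Real growth = 1166.35 / 871.90 − 1 = 0.3377.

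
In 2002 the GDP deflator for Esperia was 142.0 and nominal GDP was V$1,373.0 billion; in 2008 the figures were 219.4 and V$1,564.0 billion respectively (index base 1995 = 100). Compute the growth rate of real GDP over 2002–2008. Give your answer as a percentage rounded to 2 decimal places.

Real GDP 2002 = 1373.0 / 1.420 = 966.90.
Real GDP 2008 = 1564.0 / 2.194 = 712.85.
Real growth = 712.85 / 966.90 − 1 = -0.2627.

-26.27%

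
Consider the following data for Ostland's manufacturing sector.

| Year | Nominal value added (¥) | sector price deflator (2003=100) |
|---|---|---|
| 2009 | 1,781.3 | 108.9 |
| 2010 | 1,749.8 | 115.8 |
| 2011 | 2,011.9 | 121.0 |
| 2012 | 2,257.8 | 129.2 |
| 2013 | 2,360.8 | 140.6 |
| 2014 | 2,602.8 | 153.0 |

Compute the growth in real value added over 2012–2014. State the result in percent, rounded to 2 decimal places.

Real value added 2012 = 2257.8/1.292 = 1747.52.
Real value added 2014 = 2602.8/1.530 = 1701.18.
Change = 1701.18/1747.52 − 1 = -0.0265.

-2.65%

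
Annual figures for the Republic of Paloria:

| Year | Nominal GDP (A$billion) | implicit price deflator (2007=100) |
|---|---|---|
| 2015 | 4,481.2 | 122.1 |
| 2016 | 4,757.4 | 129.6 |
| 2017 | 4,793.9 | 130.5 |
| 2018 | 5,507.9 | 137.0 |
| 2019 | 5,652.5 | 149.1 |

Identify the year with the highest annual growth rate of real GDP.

2018

2016: real = 4757.4/1.296 = 3670.83; growth vs 2015 (3670.11) = 0.02%.
2017: real = 4793.9/1.305 = 3673.49; growth vs 2016 (3670.83) = 0.07%.
2018: real = 5507.9/1.370 = 4020.36; growth vs 2017 (3673.49) = 9.44%.
2019: real = 5652.5/1.491 = 3791.08; growth vs 2018 (4020.36) = -5.70%.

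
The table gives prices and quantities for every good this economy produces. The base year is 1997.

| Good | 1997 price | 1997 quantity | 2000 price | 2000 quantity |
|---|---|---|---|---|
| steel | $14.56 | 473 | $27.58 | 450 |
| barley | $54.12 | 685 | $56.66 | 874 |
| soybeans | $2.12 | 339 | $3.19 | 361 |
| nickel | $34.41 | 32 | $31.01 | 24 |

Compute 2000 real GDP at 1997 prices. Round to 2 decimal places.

Real GDP 2000 = Σ (p_1997 × q_2000) = 14.56·450 + 54.12·874 + 2.12·361 + 34.41·24 = 55444.04.

$55444.04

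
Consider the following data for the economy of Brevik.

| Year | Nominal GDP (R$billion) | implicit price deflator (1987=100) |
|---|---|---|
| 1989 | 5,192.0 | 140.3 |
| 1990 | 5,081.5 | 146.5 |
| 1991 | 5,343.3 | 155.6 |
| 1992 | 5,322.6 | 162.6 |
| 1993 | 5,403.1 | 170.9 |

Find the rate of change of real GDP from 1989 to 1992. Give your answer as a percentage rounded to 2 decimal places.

Real GDP 1989 = 5192.0/1.403 = 3700.64.
Real GDP 1992 = 5322.6/1.626 = 3273.43.
Change = 3273.43/3700.64 − 1 = -0.1154.

-11.54%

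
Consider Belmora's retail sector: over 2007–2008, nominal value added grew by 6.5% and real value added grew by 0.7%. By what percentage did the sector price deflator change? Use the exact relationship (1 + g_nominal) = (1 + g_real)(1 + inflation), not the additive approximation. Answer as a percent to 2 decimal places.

(1 + g_nom) = (1 + g_real)(1 + π), so π = 1.0650 / 1.0070 − 1 = 0.05760.

5.76%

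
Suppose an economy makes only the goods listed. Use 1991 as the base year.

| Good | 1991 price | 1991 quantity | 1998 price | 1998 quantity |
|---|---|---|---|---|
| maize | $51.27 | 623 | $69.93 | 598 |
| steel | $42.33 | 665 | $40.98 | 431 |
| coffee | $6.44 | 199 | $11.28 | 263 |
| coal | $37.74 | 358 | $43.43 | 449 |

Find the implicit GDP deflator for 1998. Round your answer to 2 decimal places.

121.33

Nominal GDP 1998 = 69.93·598 + 40.98·431 + 11.28·263 + 43.43·449 = 81947.23.
Real GDP 1998 (at 1991 prices) = 51.27·598 + 42.33·431 + 6.44·263 + 37.74·449 = 67542.67.
Deflator = Nominal/Real × 100 = 81947.23/67542.67 × 100 = 121.327.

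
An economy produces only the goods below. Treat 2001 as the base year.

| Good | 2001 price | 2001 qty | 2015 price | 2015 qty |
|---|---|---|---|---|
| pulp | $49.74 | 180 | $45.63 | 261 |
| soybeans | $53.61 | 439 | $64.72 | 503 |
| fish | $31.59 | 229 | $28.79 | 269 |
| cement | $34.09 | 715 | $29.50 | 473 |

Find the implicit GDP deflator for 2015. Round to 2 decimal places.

102.46

Nominal GDP 2015 = 45.63·261 + 64.72·503 + 28.79·269 + 29.50·473 = 66161.60.
Real GDP 2015 (at 2001 prices) = 49.74·261 + 53.61·503 + 31.59·269 + 34.09·473 = 64570.25.
Deflator = Nominal/Real × 100 = 66161.60/64570.25 × 100 = 102.465.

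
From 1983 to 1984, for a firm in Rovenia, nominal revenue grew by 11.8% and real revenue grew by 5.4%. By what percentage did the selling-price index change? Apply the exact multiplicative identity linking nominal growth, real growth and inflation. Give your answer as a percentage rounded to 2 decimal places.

(1 + g_nom) = (1 + g_real)(1 + π), so π = 1.1180 / 1.0540 − 1 = 0.06072.

6.07%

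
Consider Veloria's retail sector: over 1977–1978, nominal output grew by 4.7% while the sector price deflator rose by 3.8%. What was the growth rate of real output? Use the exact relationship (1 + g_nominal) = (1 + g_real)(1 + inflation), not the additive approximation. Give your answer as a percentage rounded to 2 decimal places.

0.87%

(1 + g_nom) = (1 + g_real)(1 + π), so g_real = 1.0470 / 1.0380 − 1 = 0.00867.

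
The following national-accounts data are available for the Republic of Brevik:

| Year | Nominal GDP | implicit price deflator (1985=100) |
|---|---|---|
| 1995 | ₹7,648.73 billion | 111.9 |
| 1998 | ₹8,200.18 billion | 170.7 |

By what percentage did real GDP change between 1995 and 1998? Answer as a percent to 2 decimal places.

-29.72%

Real GDP 1995 = 7648.73 / 1.119 = 6835.33.
Real GDP 1998 = 8200.18 / 1.707 = 4803.85.
Real growth = 4803.85 / 6835.33 − 1 = -0.2972.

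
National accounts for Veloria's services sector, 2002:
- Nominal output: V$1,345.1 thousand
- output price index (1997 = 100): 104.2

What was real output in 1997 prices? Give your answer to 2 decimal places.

V$1,290.88 thousand

Real output = Nominal / (output price index/100) = 1345.1 / 1.042 = 1290.88.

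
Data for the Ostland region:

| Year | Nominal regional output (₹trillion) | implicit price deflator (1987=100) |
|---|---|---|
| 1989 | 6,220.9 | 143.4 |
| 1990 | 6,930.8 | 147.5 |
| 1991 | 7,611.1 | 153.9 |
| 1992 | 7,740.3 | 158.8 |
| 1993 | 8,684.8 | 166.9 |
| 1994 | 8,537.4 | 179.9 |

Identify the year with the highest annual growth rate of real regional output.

1990

1990: real = 6930.8/1.475 = 4698.85; growth vs 1989 (4338.15) = 8.31%.
1991: real = 7611.1/1.539 = 4945.48; growth vs 1990 (4698.85) = 5.25%.
1992: real = 7740.3/1.588 = 4874.24; growth vs 1991 (4945.48) = -1.44%.
1993: real = 8684.8/1.669 = 5203.59; growth vs 1992 (4874.24) = 6.76%.
1994: real = 8537.4/1.799 = 4745.64; growth vs 1993 (5203.59) = -8.80%.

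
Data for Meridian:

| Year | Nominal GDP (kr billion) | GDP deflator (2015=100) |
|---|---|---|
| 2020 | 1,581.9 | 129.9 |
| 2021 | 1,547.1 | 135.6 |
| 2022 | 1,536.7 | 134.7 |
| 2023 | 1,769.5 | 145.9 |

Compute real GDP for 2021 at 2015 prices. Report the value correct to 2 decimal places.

kr 1,140.93 billion

Real GDP 2021 = 1547.1 / 1.356 = 1140.93.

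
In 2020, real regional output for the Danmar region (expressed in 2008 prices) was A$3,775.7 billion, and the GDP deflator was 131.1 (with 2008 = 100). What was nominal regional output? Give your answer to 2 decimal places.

A$4,949.94 billion

Nominal regional output = Real × (GDP deflator/100) = 3775.7 × 1.311 = 4949.94.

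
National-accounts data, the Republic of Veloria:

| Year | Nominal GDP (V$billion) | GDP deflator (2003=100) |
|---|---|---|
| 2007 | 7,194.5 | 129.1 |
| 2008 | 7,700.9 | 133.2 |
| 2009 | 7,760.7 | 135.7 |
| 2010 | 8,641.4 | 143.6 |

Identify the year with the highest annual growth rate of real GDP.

2008: real = 7700.9/1.332 = 5781.46; growth vs 2007 (5572.81) = 3.74%.
2009: real = 7760.7/1.357 = 5719.01; growth vs 2008 (5781.46) = -1.08%.
2010: real = 8641.4/1.436 = 6017.69; growth vs 2009 (5719.01) = 5.22%.

2010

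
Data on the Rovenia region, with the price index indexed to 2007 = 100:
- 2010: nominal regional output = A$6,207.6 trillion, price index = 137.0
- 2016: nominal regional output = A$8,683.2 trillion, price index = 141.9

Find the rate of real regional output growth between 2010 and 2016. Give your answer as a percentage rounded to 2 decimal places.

35.05%

Real regional output 2010 = 6207.6 / 1.370 = 4531.09.
Real regional output 2016 = 8683.2 / 1.419 = 6119.24.
Real growth = 6119.24 / 4531.09 − 1 = 0.3505.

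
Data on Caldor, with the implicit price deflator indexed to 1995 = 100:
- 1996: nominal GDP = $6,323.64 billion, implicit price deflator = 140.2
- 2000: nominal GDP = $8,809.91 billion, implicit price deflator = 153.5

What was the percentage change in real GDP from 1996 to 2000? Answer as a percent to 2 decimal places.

27.25%

Deflate each year: 1996 → 6323.64/1.402 = 4510.44; 2000 → 8809.91/1.535 = 5739.36.
So real GDP changed by 5739.36/4510.44 − 1 = 0.2725, i.e. 27.25%.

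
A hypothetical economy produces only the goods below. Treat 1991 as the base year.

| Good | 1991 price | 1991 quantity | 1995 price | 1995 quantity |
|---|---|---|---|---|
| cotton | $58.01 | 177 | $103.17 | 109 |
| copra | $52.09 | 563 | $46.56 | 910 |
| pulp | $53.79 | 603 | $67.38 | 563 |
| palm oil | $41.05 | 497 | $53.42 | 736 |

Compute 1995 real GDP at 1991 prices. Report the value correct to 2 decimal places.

Real GDP 1995 = Σ (p_1991 × q_1995) = 58.01·109 + 52.09·910 + 53.79·563 + 41.05·736 = 114221.56.

$114221.56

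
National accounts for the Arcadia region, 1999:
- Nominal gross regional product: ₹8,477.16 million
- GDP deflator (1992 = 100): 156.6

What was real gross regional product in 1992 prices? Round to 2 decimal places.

₹5,413.26 million

Real gross regional product = Nominal / (GDP deflator/100) = 8477.16 / 1.566 = 5413.26.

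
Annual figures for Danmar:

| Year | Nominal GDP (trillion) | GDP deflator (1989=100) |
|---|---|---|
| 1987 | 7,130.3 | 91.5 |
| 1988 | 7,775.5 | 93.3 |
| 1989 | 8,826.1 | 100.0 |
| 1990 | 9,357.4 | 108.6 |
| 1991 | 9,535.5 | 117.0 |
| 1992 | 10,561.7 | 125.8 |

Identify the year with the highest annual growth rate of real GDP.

1988: real = 7775.5/0.933 = 8333.87; growth vs 1987 (7792.68) = 6.94%.
1989: real = 8826.1/1.000 = 8826.10; growth vs 1988 (8333.87) = 5.91%.
1990: real = 9357.4/1.086 = 8616.39; growth vs 1989 (8826.10) = -2.38%.
1991: real = 9535.5/1.170 = 8150.00; growth vs 1990 (8616.39) = -5.41%.
1992: real = 10561.7/1.258 = 8395.63; growth vs 1991 (8150.00) = 3.01%.

1988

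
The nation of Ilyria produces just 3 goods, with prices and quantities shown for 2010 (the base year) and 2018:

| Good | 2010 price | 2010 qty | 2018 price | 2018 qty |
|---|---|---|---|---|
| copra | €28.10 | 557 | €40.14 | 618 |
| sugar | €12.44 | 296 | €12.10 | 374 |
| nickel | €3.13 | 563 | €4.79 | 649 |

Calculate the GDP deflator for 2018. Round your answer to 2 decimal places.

Nominal GDP 2018 = 40.14·618 + 12.10·374 + 4.79·649 = 32440.63.
Real GDP 2018 (at 2010 prices) = 28.10·618 + 12.44·374 + 3.13·649 = 24049.73.
Deflator = Nominal/Real × 100 = 32440.63/24049.73 × 100 = 134.890.

134.89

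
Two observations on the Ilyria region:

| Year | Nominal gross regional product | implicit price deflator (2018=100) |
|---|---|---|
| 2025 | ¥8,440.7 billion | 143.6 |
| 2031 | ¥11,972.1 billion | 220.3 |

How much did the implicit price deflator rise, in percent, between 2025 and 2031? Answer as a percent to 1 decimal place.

53.4%

Price-level change = 220.3 / 143.6 − 1 = 0.5341.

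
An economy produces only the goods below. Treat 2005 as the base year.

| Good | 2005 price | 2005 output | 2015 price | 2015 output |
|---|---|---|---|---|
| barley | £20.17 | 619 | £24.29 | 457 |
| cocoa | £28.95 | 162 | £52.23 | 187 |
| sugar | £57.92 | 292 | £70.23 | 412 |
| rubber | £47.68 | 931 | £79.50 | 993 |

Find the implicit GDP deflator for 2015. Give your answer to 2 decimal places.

Nominal GDP 2015 = 24.29·457 + 52.23·187 + 70.23·412 + 79.50·993 = 128745.80.
Real GDP 2015 (at 2005 prices) = 20.17·457 + 28.95·187 + 57.92·412 + 47.68·993 = 85840.62.
Deflator = Nominal/Real × 100 = 128745.80/85840.62 × 100 = 149.982.

149.98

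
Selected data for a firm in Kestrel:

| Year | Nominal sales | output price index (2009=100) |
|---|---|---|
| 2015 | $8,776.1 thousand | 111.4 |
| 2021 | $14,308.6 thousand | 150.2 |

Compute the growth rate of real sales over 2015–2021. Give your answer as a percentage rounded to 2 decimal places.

20.92%

Real sales 2015 = 8776.1 / 1.114 = 7878.01.
Real sales 2021 = 14308.6 / 1.502 = 9526.36.
Real growth = 9526.36 / 7878.01 − 1 = 0.2092.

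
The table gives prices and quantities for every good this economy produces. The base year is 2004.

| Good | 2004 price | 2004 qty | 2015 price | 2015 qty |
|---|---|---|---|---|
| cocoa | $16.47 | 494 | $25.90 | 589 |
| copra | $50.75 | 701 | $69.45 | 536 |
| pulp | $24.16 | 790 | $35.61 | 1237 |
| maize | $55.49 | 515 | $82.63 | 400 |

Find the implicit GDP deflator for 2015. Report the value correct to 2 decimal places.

Nominal GDP 2015 = 25.90·589 + 69.45·536 + 35.61·1237 + 82.63·400 = 129581.87.
Real GDP 2015 (at 2004 prices) = 16.47·589 + 50.75·536 + 24.16·1237 + 55.49·400 = 88984.75.
Deflator = Nominal/Real × 100 = 129581.87/88984.75 × 100 = 145.623.

145.62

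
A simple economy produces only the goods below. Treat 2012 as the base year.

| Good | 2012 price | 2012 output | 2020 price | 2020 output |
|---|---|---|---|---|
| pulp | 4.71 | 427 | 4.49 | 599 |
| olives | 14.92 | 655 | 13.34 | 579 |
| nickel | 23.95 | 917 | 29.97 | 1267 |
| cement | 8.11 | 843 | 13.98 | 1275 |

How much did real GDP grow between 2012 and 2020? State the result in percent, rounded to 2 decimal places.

Real GDP 2012 = Nominal GDP 2012 = 4.71·427 + 14.92·655 + 23.95·917 + 8.11·843 = 40582.65.
Real GDP 2020 (at 2012 prices) = 4.71·599 + 14.92·579 + 23.95·1267 + 8.11·1275 = 52144.87.
Real growth = 52144.87/40582.65 − 1 = 0.2849.

28.49%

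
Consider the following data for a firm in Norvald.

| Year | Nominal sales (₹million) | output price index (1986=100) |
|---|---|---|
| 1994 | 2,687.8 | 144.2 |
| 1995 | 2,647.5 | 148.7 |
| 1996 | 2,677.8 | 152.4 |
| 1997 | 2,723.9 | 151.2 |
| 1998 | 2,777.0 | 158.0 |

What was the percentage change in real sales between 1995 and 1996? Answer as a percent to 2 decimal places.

Real sales 1995 = 2647.5/1.487 = 1780.43.
Real sales 1996 = 2677.8/1.524 = 1757.09.
Change = 1757.09/1780.43 − 1 = -0.0131.

-1.31%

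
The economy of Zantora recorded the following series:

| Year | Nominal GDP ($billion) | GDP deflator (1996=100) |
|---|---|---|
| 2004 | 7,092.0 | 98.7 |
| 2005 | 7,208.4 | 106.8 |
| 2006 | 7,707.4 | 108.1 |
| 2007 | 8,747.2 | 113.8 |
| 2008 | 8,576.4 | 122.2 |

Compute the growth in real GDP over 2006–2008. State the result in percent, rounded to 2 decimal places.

-1.56%

Real GDP 2006 = 7707.4/1.081 = 7129.88.
Real GDP 2008 = 8576.4/1.222 = 7018.33.
Change = 7018.33/7129.88 − 1 = -0.0156.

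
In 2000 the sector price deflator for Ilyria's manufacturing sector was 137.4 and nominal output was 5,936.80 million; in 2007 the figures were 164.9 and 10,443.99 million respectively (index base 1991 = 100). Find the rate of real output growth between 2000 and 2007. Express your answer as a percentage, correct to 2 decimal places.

Deflate each year: 2000 → 5936.80/1.374 = 4320.82; 2007 → 10443.99/1.649 = 6333.53.
So real output changed by 6333.53/4320.82 − 1 = 0.4658, i.e. 46.58%.

46.58%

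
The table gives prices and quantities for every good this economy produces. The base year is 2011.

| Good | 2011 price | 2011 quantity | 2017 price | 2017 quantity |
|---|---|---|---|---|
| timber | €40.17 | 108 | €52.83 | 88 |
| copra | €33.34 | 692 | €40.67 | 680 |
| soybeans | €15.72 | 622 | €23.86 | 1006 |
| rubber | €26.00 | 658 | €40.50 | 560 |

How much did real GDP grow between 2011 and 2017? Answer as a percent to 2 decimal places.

Real GDP 2011 = Nominal GDP 2011 = 40.17·108 + 33.34·692 + 15.72·622 + 26.00·658 = 54295.48.
Real GDP 2017 (at 2011 prices) = 40.17·88 + 33.34·680 + 15.72·1006 + 26.00·560 = 56580.48.
Real growth = 56580.48/54295.48 − 1 = 0.0421.

4.21%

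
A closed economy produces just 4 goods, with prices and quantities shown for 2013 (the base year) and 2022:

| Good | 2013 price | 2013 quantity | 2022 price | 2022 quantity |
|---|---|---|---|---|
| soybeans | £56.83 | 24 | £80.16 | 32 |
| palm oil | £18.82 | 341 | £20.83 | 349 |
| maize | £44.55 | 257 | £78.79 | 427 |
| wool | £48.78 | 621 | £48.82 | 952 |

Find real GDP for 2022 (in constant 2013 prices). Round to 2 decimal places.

Real GDP 2022 = Σ (p_2013 × q_2022) = 56.83·32 + 18.82·349 + 44.55·427 + 48.78·952 = 73848.15.

£73848.15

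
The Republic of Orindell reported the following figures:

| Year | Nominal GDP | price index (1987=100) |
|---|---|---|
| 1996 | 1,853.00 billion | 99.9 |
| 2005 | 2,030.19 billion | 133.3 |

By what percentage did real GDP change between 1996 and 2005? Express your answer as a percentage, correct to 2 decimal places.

-17.89%

Real GDP 1996 = 1853.00 / 0.999 = 1854.85.
Real GDP 2005 = 2030.19 / 1.333 = 1523.02.
Real growth = 1523.02 / 1854.85 − 1 = -0.1789.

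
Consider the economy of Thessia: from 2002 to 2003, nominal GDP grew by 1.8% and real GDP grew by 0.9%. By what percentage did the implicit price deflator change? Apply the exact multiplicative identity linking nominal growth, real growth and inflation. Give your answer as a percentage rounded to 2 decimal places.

(1 + g_nom) = (1 + g_real)(1 + π), so π = 1.0180 / 1.0090 − 1 = 0.00892.

0.89%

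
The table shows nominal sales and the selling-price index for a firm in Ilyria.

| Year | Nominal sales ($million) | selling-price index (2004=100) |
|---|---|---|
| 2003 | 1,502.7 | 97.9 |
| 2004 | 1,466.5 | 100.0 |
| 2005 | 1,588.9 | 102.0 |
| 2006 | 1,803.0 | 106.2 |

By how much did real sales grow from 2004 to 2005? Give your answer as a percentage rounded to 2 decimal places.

6.22%

Real sales 2004 = 1466.5/1.000 = 1466.50.
Real sales 2005 = 1588.9/1.020 = 1557.75.
Change = 1557.75/1466.50 − 1 = 0.0622.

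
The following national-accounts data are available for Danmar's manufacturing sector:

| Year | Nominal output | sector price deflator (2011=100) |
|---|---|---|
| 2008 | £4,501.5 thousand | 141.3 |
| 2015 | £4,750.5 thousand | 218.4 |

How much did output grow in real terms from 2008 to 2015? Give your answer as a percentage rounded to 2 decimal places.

-31.72%

Real output 2008 = 4501.5 / 1.413 = 3185.77.
Real output 2015 = 4750.5 / 2.184 = 2175.14.
Real growth = 2175.14 / 3185.77 − 1 = -0.3172.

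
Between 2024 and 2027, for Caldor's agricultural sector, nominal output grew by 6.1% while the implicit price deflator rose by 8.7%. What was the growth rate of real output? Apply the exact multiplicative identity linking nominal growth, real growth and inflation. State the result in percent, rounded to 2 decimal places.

-2.39%

(1 + g_nom) = (1 + g_real)(1 + π), so g_real = 1.0610 / 1.0870 − 1 = -0.02392.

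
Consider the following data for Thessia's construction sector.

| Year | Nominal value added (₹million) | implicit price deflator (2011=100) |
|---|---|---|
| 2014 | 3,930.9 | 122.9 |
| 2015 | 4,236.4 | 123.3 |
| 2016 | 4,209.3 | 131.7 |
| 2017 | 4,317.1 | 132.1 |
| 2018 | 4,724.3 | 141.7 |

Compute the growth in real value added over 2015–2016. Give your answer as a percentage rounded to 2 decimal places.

Real value added 2015 = 4236.4/1.233 = 3435.85.
Real value added 2016 = 4209.3/1.317 = 3196.13.
Change = 3196.13/3435.85 − 1 = -0.0698.

-6.98%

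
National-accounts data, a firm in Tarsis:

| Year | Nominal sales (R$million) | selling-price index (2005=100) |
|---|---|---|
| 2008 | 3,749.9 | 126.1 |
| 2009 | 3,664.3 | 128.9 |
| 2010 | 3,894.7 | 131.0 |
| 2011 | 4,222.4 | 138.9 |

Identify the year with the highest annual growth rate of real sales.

2010

2009: real = 3664.3/1.289 = 2842.75; growth vs 2008 (2973.75) = -4.41%.
2010: real = 3894.7/1.310 = 2973.05; growth vs 2009 (2842.75) = 4.58%.
2011: real = 4222.4/1.389 = 3039.88; growth vs 2010 (2973.05) = 2.25%.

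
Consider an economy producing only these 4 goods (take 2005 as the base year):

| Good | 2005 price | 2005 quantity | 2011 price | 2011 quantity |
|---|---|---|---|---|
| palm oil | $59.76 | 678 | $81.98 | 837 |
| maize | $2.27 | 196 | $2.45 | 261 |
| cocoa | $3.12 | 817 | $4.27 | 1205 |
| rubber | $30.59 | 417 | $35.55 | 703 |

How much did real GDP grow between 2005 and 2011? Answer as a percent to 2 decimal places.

34.85%

Real GDP 2005 = Nominal GDP 2005 = 59.76·678 + 2.27·196 + 3.12·817 + 30.59·417 = 56267.27.
Real GDP 2011 (at 2005 prices) = 59.76·837 + 2.27·261 + 3.12·1205 + 30.59·703 = 75875.96.
Real growth = 75875.96/56267.27 − 1 = 0.3485.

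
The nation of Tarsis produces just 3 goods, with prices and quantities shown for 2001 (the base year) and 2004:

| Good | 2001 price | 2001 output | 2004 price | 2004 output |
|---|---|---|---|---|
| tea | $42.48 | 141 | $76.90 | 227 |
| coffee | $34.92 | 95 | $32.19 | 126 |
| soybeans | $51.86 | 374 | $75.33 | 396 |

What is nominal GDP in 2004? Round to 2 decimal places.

$51342.92

Nominal GDP 2004 = Σ (p_2004 × q_2004) = 76.90·227 + 32.19·126 + 75.33·396 = 51342.92.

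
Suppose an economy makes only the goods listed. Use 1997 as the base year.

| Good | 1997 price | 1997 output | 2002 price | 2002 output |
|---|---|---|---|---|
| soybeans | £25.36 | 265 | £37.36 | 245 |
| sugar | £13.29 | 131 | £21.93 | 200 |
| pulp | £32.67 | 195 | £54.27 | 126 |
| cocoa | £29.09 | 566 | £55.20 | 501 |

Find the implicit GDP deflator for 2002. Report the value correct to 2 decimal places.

174.27

Nominal GDP 2002 = 37.36·245 + 21.93·200 + 54.27·126 + 55.20·501 = 48032.42.
Real GDP 2002 (at 1997 prices) = 25.36·245 + 13.29·200 + 32.67·126 + 29.09·501 = 27561.71.
Deflator = Nominal/Real × 100 = 48032.42/27561.71 × 100 = 174.272.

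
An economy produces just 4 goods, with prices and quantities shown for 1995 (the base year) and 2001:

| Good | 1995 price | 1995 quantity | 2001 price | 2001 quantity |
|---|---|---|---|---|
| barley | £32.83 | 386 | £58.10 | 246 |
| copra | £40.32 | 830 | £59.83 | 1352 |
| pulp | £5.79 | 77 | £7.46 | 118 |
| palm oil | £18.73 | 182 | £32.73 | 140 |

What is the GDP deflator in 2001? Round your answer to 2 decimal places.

Nominal GDP 2001 = 58.10·246 + 59.83·1352 + 7.46·118 + 32.73·140 = 100645.24.
Real GDP 2001 (at 1995 prices) = 32.83·246 + 40.32·1352 + 5.79·118 + 18.73·140 = 65894.24.
Deflator = Nominal/Real × 100 = 100645.24/65894.24 × 100 = 152.738.

152.74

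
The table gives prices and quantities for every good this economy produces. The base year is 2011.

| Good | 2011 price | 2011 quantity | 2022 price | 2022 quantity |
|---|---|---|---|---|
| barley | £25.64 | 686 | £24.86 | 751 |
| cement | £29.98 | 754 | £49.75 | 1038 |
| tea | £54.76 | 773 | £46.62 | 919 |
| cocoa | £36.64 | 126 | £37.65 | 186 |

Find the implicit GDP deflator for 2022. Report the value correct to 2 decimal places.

111.76

Nominal GDP 2022 = 24.86·751 + 49.75·1038 + 46.62·919 + 37.65·186 = 120157.04.
Real GDP 2022 (at 2011 prices) = 25.64·751 + 29.98·1038 + 54.76·919 + 36.64·186 = 107514.36.
Deflator = Nominal/Real × 100 = 120157.04/107514.36 × 100 = 111.759.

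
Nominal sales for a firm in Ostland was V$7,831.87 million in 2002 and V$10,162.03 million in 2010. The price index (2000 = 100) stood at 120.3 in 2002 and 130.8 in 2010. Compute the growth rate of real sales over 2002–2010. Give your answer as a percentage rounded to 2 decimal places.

Real sales 2002 = 7831.87 / 1.203 = 6510.28.
Real sales 2010 = 10162.03 / 1.308 = 7769.14.
Real growth = 7769.14 / 6510.28 − 1 = 0.1934.

19.34%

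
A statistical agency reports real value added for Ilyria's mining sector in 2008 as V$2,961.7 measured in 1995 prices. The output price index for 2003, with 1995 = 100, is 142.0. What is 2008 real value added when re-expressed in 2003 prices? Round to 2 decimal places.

V$4,205.61

Real value added in 2003 prices = Real value added in 1995 prices × (P_2003/P_1995) = 2961.7 × 1.420 = 4205.61.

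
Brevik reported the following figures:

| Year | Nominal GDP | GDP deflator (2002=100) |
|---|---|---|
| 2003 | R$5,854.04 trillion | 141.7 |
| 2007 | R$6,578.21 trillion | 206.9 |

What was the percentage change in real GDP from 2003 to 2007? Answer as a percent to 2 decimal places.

-23.04%

Deflate each year: 2003 → 5854.04/1.417 = 4131.29; 2007 → 6578.21/2.069 = 3179.42.
So real GDP changed by 3179.42/4131.29 − 1 = -0.2304, i.e. -23.04%.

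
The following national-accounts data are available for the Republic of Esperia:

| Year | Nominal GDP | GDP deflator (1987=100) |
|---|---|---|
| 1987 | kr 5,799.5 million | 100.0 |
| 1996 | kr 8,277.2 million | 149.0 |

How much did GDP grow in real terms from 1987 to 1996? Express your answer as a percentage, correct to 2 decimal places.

Deflate each year: 1987 → 5799.5/1.000 = 5799.50; 1996 → 8277.2/1.490 = 5555.17.
So real GDP changed by 5555.17/5799.50 − 1 = -0.0421, i.e. -4.21%.

-4.21%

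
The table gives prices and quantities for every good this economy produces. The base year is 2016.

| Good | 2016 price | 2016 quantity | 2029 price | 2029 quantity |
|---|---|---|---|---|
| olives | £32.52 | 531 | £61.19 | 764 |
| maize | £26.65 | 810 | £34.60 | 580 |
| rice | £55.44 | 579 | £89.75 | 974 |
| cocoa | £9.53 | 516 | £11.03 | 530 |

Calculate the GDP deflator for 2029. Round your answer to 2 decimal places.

Nominal GDP 2029 = 61.19·764 + 34.60·580 + 89.75·974 + 11.03·530 = 160079.56.
Real GDP 2029 (at 2016 prices) = 32.52·764 + 26.65·580 + 55.44·974 + 9.53·530 = 99351.74.
Deflator = Nominal/Real × 100 = 160079.56/99351.74 × 100 = 161.124.

161.12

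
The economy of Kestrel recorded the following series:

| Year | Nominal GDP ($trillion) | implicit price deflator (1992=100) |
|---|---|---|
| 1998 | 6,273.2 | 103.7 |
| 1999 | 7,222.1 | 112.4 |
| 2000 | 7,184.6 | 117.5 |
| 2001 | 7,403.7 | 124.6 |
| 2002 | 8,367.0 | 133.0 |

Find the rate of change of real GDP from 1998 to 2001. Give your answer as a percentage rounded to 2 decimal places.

-1.78%

Real GDP 1998 = 6273.2/1.037 = 6049.37.
Real GDP 2001 = 7403.7/1.246 = 5941.97.
Change = 5941.97/6049.37 − 1 = -0.0178.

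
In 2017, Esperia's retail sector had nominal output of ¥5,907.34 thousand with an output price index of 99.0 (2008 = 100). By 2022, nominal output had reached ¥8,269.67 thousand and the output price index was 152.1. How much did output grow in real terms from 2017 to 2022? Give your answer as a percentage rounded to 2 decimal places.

-8.88%

Real output 2017 = 5907.34 / 0.990 = 5967.01.
Real output 2022 = 8269.67 / 1.521 = 5437.00.
Real growth = 5437.00 / 5967.01 − 1 = -0.0888.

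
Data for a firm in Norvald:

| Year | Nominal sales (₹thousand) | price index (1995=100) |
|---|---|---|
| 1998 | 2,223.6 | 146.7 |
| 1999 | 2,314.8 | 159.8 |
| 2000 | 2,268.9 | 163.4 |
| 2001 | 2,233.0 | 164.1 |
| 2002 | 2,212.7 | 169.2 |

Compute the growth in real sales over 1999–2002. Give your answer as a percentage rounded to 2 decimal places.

Real sales 1999 = 2314.8/1.598 = 1448.56.
Real sales 2002 = 2212.7/1.692 = 1307.74.
Change = 1307.74/1448.56 − 1 = -0.0972.

-9.72%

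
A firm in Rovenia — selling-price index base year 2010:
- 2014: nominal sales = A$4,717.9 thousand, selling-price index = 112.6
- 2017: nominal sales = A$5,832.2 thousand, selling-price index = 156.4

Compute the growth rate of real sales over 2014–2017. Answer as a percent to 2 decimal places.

Deflate each year: 2014 → 4717.9/1.126 = 4189.96; 2017 → 5832.2/1.564 = 3729.03.
So real sales changed by 3729.03/4189.96 − 1 = -0.1100, i.e. -11.00%.

-11.00%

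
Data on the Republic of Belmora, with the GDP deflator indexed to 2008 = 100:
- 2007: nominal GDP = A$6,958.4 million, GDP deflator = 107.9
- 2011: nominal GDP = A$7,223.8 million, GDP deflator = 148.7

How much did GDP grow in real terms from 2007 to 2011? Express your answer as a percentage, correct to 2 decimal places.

Deflate each year: 2007 → 6958.4/1.079 = 6448.93; 2011 → 7223.8/1.487 = 4857.97.
So real GDP changed by 4857.97/6448.93 − 1 = -0.2467, i.e. -24.67%.

-24.67%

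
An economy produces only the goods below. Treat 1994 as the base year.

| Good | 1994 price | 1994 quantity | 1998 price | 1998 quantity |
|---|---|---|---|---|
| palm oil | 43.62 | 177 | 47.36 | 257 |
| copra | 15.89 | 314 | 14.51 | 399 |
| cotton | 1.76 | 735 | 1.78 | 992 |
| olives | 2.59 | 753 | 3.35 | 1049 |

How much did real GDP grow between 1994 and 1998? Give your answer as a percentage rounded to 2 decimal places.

Real GDP 1994 = Nominal GDP 1994 = 43.62·177 + 15.89·314 + 1.76·735 + 2.59·753 = 15954.07.
Real GDP 1998 (at 1994 prices) = 43.62·257 + 15.89·399 + 1.76·992 + 2.59·1049 = 22013.28.
Real growth = 22013.28/15954.07 − 1 = 0.3798.

37.98%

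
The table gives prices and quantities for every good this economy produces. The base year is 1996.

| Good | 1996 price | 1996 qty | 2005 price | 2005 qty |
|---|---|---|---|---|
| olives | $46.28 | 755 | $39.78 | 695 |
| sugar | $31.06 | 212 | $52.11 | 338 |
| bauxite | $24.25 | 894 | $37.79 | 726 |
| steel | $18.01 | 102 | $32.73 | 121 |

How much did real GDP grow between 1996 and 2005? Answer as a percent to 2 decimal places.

-3.99%

Real GDP 1996 = Nominal GDP 1996 = 46.28·755 + 31.06·212 + 24.25·894 + 18.01·102 = 65042.64.
Real GDP 2005 (at 1996 prices) = 46.28·695 + 31.06·338 + 24.25·726 + 18.01·121 = 62447.59.
Real growth = 62447.59/65042.64 − 1 = -0.0399.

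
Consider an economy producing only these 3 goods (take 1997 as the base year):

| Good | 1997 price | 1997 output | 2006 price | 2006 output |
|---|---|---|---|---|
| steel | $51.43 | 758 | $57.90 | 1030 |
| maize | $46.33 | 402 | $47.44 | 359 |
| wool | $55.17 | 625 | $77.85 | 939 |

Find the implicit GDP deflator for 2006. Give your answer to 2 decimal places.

Nominal GDP 2006 = 57.90·1030 + 47.44·359 + 77.85·939 = 149769.11.
Real GDP 2006 (at 1997 prices) = 51.43·1030 + 46.33·359 + 55.17·939 = 121410.00.
Deflator = Nominal/Real × 100 = 149769.11/121410.00 × 100 = 123.358.

123.36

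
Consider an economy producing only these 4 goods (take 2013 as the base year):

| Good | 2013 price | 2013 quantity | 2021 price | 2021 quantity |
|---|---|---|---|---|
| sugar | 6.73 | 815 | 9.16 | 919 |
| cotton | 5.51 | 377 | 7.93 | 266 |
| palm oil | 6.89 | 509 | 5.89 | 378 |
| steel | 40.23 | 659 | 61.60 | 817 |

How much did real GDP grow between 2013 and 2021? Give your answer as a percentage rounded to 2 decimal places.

Real GDP 2013 = Nominal GDP 2013 = 6.73·815 + 5.51·377 + 6.89·509 + 40.23·659 = 37580.80.
Real GDP 2021 (at 2013 prices) = 6.73·919 + 5.51·266 + 6.89·378 + 40.23·817 = 43122.86.
Real growth = 43122.86/37580.80 − 1 = 0.1475.

14.75%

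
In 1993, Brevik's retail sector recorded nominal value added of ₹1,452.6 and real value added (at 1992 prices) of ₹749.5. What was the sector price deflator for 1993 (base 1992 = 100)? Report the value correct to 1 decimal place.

sector price deflator = (Nominal / Real) × 100 = 1452.6 / 749.5 × 100 = 193.81.

193.8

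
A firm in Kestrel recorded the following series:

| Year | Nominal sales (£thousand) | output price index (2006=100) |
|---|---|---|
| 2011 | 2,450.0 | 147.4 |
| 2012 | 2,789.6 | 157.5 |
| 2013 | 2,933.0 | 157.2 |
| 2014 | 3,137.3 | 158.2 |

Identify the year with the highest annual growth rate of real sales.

2012: real = 2789.6/1.575 = 1771.17; growth vs 2011 (1662.14) = 6.56%.
2013: real = 2933.0/1.572 = 1865.78; growth vs 2012 (1771.17) = 5.34%.
2014: real = 3137.3/1.582 = 1983.12; growth vs 2013 (1865.78) = 6.29%.

2012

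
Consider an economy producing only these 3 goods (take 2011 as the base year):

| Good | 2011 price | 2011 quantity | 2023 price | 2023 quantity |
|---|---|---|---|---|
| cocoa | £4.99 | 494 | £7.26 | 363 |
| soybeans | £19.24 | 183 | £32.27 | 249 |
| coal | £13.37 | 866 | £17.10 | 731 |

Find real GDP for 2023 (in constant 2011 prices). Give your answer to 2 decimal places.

Real GDP 2023 = Σ (p_2011 × q_2023) = 4.99·363 + 19.24·249 + 13.37·731 = 16375.60.

£16375.60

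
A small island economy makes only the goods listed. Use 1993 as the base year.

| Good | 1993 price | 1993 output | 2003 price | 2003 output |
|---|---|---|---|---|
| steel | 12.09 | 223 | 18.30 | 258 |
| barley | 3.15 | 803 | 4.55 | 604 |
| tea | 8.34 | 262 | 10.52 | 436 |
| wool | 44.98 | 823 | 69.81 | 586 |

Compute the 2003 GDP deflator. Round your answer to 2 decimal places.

151.26

Nominal GDP 2003 = 18.30·258 + 4.55·604 + 10.52·436 + 69.81·586 = 52964.98.
Real GDP 2003 (at 1993 prices) = 12.09·258 + 3.15·604 + 8.34·436 + 44.98·586 = 35016.34.
Deflator = Nominal/Real × 100 = 52964.98/35016.34 × 100 = 151.258.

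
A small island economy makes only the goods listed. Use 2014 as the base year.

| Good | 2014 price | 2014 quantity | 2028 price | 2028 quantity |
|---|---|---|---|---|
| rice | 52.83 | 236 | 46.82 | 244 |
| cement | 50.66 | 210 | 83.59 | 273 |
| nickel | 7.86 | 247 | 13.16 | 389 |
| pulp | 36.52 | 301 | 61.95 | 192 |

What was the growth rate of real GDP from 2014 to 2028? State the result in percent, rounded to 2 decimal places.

Real GDP 2014 = Nominal GDP 2014 = 52.83·236 + 50.66·210 + 7.86·247 + 36.52·301 = 36040.42.
Real GDP 2028 (at 2014 prices) = 52.83·244 + 50.66·273 + 7.86·389 + 36.52·192 = 36790.08.
Real growth = 36790.08/36040.42 − 1 = 0.0208.

2.08%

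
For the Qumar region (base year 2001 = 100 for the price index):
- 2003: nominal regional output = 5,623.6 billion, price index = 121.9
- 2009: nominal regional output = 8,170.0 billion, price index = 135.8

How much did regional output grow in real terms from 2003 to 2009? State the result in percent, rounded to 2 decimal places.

Deflate each year: 2003 → 5623.6/1.219 = 4613.29; 2009 → 8170.0/1.358 = 6016.20.
So real regional output changed by 6016.20/4613.29 − 1 = 0.3041, i.e. 30.41%.

30.41%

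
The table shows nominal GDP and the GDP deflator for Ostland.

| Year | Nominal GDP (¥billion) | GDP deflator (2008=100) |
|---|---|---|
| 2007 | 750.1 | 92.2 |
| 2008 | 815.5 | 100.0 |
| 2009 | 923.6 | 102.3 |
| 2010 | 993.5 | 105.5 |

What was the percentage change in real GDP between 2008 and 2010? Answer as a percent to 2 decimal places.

Real GDP 2008 = 815.5/1.000 = 815.50.
Real GDP 2010 = 993.5/1.055 = 941.71.
Change = 941.71/815.50 − 1 = 0.1548.

15.48%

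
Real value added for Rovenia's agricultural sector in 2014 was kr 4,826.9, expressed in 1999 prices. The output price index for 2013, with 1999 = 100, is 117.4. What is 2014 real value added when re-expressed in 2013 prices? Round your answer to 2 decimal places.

kr 5,666.78

Real value added in 2013 prices = Real value added in 1999 prices × (P_2013/P_1999) = 4826.9 × 1.174 = 5666.78.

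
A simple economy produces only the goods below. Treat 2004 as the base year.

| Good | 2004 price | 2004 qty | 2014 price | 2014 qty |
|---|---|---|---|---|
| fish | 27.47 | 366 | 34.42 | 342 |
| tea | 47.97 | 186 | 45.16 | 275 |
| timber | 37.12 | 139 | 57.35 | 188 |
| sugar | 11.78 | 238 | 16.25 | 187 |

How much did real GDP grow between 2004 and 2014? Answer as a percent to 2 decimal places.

Real GDP 2004 = Nominal GDP 2004 = 27.47·366 + 47.97·186 + 37.12·139 + 11.78·238 = 26939.76.
Real GDP 2014 (at 2004 prices) = 27.47·342 + 47.97·275 + 37.12·188 + 11.78·187 = 31767.91.
Real growth = 31767.91/26939.76 − 1 = 0.1792.

17.92%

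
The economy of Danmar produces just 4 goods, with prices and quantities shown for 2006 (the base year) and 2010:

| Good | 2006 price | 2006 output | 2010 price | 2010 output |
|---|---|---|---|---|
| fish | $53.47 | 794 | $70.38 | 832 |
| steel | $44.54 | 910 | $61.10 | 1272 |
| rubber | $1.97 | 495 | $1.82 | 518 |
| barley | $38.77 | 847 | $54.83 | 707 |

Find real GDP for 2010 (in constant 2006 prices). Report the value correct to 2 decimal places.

$129572.77

Real GDP 2010 = Σ (p_2006 × q_2010) = 53.47·832 + 44.54·1272 + 1.97·518 + 38.77·707 = 129572.77.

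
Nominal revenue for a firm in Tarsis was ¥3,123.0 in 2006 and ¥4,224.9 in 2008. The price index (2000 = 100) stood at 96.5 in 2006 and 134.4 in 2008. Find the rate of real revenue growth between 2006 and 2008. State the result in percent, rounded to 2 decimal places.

Deflate each year: 2006 → 3123.0/0.965 = 3236.27; 2008 → 4224.9/1.344 = 3143.53.
So real revenue changed by 3143.53/3236.27 − 1 = -0.0287, i.e. -2.87%.

-2.87%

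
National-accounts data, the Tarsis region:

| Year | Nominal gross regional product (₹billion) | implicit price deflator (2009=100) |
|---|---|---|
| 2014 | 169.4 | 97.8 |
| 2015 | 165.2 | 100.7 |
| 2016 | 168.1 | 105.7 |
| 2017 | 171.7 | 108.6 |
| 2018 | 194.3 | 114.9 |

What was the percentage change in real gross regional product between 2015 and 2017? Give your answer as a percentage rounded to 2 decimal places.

-3.63%

Real gross regional product 2015 = 165.2/1.007 = 164.05.
Real gross regional product 2017 = 171.7/1.086 = 158.10.
Change = 158.10/164.05 − 1 = -0.0363.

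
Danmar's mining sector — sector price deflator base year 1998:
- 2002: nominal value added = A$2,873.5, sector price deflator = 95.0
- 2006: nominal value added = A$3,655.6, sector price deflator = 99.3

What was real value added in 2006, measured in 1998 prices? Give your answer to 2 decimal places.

A$3,681.37

Real value added = Nominal / (sector price deflator/100) = 3655.6 / 0.993 = 3681.37.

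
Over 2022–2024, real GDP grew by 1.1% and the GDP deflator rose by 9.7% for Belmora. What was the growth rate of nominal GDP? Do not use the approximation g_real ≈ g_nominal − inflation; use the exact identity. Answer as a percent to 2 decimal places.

(1 + g_nom) = (1 + g_real)(1 + π) = 1.0110 × 1.0970 = 1.10907.

10.91%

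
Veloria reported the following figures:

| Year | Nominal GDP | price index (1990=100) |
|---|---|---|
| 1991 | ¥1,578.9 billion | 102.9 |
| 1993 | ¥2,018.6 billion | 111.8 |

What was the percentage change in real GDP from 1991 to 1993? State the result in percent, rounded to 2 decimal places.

Real GDP 1991 = 1578.9 / 1.029 = 1534.40.
Real GDP 1993 = 2018.6 / 1.118 = 1805.55.
Real growth = 1805.55 / 1534.40 − 1 = 0.1767.

17.67%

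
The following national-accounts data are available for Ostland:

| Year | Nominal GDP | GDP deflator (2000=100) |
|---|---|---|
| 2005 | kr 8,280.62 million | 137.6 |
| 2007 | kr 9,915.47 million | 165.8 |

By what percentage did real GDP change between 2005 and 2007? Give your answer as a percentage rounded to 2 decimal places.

-0.62%

Real GDP 2005 = 8280.62 / 1.376 = 6017.89.
Real GDP 2007 = 9915.47 / 1.658 = 5980.38.
Real growth = 5980.38 / 6017.89 − 1 = -0.0062.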